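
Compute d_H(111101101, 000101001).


XOR: 111000100
Count of 1s: 4

4


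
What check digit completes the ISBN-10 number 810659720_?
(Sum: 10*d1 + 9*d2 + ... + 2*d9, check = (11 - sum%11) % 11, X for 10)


Weighted sum: 240
240 mod 11 = 9

Check digit: 2


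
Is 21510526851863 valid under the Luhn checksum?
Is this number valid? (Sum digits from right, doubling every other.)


Luhn sum = 50
50 mod 10 = 0

Valid (Luhn sum mod 10 = 0)


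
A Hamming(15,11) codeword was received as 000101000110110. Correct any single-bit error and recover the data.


Syndrome = 0: no error detected

Data: 00100110110 (no errors)


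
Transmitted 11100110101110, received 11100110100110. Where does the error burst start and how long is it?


XOR: 00000000001000

Burst at position 10, length 1


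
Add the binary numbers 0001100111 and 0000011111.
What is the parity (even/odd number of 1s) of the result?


0001100111 = 103
0000011111 = 31
Sum = 134 = 10000110
1s count = 3

odd parity (3 ones in 10000110)


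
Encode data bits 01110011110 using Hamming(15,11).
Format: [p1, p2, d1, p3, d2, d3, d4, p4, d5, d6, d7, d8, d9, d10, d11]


Parity bits: p1=0, p2=0, p3=0, p4=0

000011100011110


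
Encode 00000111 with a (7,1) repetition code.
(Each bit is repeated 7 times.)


Each bit -> 7 copies

00000000000000000000000000000000000111111111111111111111


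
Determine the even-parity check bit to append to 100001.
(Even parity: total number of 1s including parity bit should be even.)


Number of 1s in data: 2
Parity bit: 0

0


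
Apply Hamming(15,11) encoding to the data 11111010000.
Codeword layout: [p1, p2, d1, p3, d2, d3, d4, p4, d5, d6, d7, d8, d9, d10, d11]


Parity bits: p1=1, p2=0, p3=1, p4=0

101111101010000


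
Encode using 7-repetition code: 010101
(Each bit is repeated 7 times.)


Each bit -> 7 copies

000000011111110000000111111100000001111111


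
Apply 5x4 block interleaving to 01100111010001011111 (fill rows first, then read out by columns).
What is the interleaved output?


Matrix:
  0110
  0111
  0100
  0101
  1111
Read columns: 00001111111100101011

00001111111100101011


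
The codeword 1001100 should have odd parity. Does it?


Number of 1s: 3

Yes, parity is correct (3 ones)


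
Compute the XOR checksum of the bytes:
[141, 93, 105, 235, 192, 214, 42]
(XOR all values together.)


XOR chain: 141 ^ 93 ^ 105 ^ 235 ^ 192 ^ 214 ^ 42 = 110

110


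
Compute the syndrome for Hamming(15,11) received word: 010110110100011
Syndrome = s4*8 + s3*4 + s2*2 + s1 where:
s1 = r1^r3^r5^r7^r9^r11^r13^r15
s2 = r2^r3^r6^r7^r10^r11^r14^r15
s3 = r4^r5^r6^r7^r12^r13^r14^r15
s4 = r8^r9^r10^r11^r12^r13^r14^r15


s1=1, s2=1, s3=1, s4=0

Syndrome = 7 (error at position 7)


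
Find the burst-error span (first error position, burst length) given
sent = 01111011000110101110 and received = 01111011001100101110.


XOR: 00000000001010000000

Burst at position 10, length 3


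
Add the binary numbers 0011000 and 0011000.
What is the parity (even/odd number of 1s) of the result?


0011000 = 24
0011000 = 24
Sum = 48 = 110000
1s count = 2

even parity (2 ones in 110000)


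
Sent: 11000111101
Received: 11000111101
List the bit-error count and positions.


XOR: 00000000000

0 errors (received matches sent)


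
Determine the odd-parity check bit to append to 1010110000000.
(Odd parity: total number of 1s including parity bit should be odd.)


Number of 1s in data: 4
Parity bit: 1

1


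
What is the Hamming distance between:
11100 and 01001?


XOR: 10101
Count of 1s: 3

3


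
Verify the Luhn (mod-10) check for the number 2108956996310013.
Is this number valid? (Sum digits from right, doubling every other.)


Luhn sum = 66
66 mod 10 = 6

Invalid (Luhn sum mod 10 = 6)


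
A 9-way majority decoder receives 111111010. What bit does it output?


Ones: 7 out of 9
Threshold: 5

1 (7/9 voted 1)


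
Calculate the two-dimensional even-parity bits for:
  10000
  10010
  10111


Row parities: 100
Column parities: 10101

Row P: 100, Col P: 10101, Corner: 1


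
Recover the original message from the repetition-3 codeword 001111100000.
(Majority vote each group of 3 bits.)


Groups: 001, 111, 100, 000
Majority votes: 0100

0100


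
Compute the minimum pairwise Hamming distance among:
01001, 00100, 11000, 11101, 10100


Comparing all pairs, minimum distance: 1
Can detect 0 errors, correct 0 errors

1


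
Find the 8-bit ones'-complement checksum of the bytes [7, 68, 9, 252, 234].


Sum = 570 mod 256 = 58
Complement = 197

197


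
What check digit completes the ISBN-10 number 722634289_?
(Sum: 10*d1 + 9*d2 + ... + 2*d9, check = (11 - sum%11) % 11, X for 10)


Weighted sum: 234
234 mod 11 = 3

Check digit: 8


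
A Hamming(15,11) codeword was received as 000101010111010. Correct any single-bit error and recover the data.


Syndrome = 9: error at position 9

Data: 00101111010 (corrected bit 9)


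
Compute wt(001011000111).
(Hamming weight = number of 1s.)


Counting 1s in 001011000111

6


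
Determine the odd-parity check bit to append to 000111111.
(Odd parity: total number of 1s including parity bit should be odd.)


Number of 1s in data: 6
Parity bit: 1

1


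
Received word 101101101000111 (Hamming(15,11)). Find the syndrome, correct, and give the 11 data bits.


Syndrome = 2: error at position 2

Data: 10111000111 (corrected bit 2)


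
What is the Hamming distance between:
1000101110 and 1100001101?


XOR: 0100100011
Count of 1s: 4

4


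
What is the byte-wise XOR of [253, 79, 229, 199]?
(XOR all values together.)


XOR chain: 253 ^ 79 ^ 229 ^ 199 = 144

144


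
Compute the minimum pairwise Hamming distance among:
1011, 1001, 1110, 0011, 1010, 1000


Comparing all pairs, minimum distance: 1
Can detect 0 errors, correct 0 errors

1


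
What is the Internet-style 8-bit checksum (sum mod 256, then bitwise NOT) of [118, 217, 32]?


Sum = 367 mod 256 = 111
Complement = 144

144


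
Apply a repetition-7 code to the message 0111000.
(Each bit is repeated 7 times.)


Each bit -> 7 copies

0000000111111111111111111111000000000000000000000


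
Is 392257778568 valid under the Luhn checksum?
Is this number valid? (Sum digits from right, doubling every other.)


Luhn sum = 64
64 mod 10 = 4

Invalid (Luhn sum mod 10 = 4)


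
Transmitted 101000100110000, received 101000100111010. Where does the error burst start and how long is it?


XOR: 000000000001010

Burst at position 11, length 3


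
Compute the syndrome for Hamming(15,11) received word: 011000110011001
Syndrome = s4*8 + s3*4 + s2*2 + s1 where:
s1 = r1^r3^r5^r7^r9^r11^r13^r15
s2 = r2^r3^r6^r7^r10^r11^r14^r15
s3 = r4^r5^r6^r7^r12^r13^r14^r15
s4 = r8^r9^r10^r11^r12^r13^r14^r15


s1=0, s2=1, s3=1, s4=0

Syndrome = 6 (error at position 6)


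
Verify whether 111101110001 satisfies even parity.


Number of 1s: 8

Yes, parity is correct (8 ones)


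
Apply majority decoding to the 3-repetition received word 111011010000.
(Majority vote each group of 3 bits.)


Groups: 111, 011, 010, 000
Majority votes: 1100

1100


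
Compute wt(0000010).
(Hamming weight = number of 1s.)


Counting 1s in 0000010

1


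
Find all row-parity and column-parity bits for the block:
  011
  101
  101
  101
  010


Row parities: 00001
Column parities: 100

Row P: 00001, Col P: 100, Corner: 1


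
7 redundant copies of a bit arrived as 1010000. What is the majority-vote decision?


Ones: 2 out of 7
Threshold: 4

0 (2/7 voted 1)


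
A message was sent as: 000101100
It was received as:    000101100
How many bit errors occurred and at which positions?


XOR: 000000000

0 errors (received matches sent)


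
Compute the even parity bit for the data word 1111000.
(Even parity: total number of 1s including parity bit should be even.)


Number of 1s in data: 4
Parity bit: 0

0


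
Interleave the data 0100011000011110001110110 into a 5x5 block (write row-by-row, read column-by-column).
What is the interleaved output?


Matrix:
  01000
  11000
  01111
  00011
  10110
Read columns: 0100111100001010011100110

0100111100001010011100110


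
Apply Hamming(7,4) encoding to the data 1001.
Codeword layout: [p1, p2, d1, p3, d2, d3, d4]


Parity bits: p1=0, p2=0, p3=1

0011001


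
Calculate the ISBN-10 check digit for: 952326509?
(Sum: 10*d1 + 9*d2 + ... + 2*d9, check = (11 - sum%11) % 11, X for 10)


Weighted sum: 252
252 mod 11 = 10

Check digit: 1


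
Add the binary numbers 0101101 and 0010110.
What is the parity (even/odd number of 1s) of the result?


0101101 = 45
0010110 = 22
Sum = 67 = 1000011
1s count = 3

odd parity (3 ones in 1000011)


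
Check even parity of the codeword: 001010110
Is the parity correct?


Number of 1s: 4

Yes, parity is correct (4 ones)


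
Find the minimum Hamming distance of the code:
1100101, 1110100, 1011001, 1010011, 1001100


Comparing all pairs, minimum distance: 2
Can detect 1 errors, correct 0 errors

2


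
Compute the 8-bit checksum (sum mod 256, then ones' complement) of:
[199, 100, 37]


Sum = 336 mod 256 = 80
Complement = 175

175


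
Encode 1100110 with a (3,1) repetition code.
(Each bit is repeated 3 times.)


Each bit -> 3 copies

111111000000111111000


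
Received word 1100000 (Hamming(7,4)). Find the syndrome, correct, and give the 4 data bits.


Syndrome = 3: error at position 3

Data: 1000 (corrected bit 3)


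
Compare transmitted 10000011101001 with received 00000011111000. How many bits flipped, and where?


XOR: 10000000010001

3 error(s) at position(s): 0, 9, 13


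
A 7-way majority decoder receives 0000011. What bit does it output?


Ones: 2 out of 7
Threshold: 4

0 (2/7 voted 1)


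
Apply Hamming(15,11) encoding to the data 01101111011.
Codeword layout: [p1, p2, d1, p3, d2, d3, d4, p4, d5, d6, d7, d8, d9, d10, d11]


Parity bits: p1=0, p2=1, p3=1, p4=0

010111001111011


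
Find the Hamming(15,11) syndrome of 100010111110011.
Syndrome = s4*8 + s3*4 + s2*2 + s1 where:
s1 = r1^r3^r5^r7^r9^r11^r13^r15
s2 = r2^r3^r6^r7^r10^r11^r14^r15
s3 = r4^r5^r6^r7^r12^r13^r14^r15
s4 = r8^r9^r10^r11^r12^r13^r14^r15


s1=0, s2=1, s3=0, s4=0

Syndrome = 2 (error at position 2)


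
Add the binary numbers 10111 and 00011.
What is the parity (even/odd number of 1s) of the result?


10111 = 23
00011 = 3
Sum = 26 = 11010
1s count = 3

odd parity (3 ones in 11010)


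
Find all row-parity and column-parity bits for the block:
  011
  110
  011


Row parities: 000
Column parities: 110

Row P: 000, Col P: 110, Corner: 0


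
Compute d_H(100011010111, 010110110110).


XOR: 110101100001
Count of 1s: 6

6


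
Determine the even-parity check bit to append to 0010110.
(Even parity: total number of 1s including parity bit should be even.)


Number of 1s in data: 3
Parity bit: 1

1


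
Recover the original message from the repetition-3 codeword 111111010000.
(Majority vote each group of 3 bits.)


Groups: 111, 111, 010, 000
Majority votes: 1100

1100


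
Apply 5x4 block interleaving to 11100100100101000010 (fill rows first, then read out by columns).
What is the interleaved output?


Matrix:
  1110
  0100
  1001
  0100
  0010
Read columns: 10100110101000100100

10100110101000100100


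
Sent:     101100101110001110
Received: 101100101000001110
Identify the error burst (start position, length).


XOR: 000000000110000000

Burst at position 9, length 2


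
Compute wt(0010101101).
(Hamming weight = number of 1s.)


Counting 1s in 0010101101

5


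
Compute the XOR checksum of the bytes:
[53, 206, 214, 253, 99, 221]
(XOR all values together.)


XOR chain: 53 ^ 206 ^ 214 ^ 253 ^ 99 ^ 221 = 110

110


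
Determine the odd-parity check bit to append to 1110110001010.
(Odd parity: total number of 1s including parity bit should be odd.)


Number of 1s in data: 7
Parity bit: 0

0


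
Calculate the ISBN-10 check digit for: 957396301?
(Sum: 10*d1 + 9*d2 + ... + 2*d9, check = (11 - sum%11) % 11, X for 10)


Weighted sum: 310
310 mod 11 = 2

Check digit: 9


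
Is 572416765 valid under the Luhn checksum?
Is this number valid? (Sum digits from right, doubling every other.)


Luhn sum = 39
39 mod 10 = 9

Invalid (Luhn sum mod 10 = 9)


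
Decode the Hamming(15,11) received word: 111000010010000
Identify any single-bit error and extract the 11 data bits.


Syndrome = 3: error at position 3

Data: 00000010000 (corrected bit 3)


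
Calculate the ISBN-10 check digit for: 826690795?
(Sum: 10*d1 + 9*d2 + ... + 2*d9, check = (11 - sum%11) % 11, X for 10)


Weighted sum: 307
307 mod 11 = 10

Check digit: 1


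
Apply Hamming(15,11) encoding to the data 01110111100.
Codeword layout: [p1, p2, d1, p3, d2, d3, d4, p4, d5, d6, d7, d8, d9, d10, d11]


Parity bits: p1=0, p2=0, p3=1, p4=0

000111100111100


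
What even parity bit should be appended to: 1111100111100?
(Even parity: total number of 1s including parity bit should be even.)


Number of 1s in data: 9
Parity bit: 1

1


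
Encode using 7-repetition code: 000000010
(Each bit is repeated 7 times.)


Each bit -> 7 copies

000000000000000000000000000000000000000000000000011111110000000


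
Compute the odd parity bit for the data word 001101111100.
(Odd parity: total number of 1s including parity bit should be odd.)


Number of 1s in data: 7
Parity bit: 0

0


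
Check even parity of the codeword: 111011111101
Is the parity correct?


Number of 1s: 10

Yes, parity is correct (10 ones)


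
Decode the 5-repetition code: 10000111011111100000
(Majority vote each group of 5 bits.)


Groups: 10000, 11101, 11111, 00000
Majority votes: 0110

0110


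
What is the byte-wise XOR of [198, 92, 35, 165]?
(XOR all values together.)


XOR chain: 198 ^ 92 ^ 35 ^ 165 = 28

28


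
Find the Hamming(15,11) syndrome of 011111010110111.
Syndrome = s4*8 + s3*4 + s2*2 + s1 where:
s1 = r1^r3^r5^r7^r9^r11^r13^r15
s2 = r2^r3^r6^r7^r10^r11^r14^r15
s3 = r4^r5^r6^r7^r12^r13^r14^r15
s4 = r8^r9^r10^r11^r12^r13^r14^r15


s1=1, s2=1, s3=0, s4=0

Syndrome = 3 (error at position 3)


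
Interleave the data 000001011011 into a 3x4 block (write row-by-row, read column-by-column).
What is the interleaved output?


Matrix:
  0000
  0101
  1011
Read columns: 001010001011

001010001011


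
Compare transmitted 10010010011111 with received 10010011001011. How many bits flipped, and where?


XOR: 00000001010100

3 error(s) at position(s): 7, 9, 11


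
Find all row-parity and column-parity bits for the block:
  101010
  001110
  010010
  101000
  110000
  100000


Row parities: 110001
Column parities: 001110

Row P: 110001, Col P: 001110, Corner: 1


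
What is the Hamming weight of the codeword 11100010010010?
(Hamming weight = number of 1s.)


Counting 1s in 11100010010010

6


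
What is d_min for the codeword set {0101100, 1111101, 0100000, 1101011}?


Comparing all pairs, minimum distance: 2
Can detect 1 errors, correct 0 errors

2


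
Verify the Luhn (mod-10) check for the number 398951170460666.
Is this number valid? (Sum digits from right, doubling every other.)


Luhn sum = 71
71 mod 10 = 1

Invalid (Luhn sum mod 10 = 1)


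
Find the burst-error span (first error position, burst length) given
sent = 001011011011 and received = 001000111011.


XOR: 000011100000

Burst at position 4, length 3


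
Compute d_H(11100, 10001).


XOR: 01101
Count of 1s: 3

3


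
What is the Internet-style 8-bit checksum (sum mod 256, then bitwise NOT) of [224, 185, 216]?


Sum = 625 mod 256 = 113
Complement = 142

142


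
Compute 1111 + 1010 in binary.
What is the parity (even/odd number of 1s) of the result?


1111 = 15
1010 = 10
Sum = 25 = 11001
1s count = 3

odd parity (3 ones in 11001)


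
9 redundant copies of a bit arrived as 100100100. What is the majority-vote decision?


Ones: 3 out of 9
Threshold: 5

0 (3/9 voted 1)


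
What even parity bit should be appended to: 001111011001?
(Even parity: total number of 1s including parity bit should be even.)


Number of 1s in data: 7
Parity bit: 1

1


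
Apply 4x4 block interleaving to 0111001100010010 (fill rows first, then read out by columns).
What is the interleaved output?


Matrix:
  0111
  0011
  0001
  0010
Read columns: 0000100011011110

0000100011011110


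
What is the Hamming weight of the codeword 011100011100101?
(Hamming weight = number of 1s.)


Counting 1s in 011100011100101

8


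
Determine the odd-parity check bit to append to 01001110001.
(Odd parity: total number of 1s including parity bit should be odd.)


Number of 1s in data: 5
Parity bit: 0

0


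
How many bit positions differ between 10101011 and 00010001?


XOR: 10111010
Count of 1s: 5

5


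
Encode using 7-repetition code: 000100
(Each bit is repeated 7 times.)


Each bit -> 7 copies

000000000000000000000111111100000000000000


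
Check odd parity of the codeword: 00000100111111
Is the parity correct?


Number of 1s: 7

Yes, parity is correct (7 ones)


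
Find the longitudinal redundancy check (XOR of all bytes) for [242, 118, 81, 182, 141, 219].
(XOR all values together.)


XOR chain: 242 ^ 118 ^ 81 ^ 182 ^ 141 ^ 219 = 53

53


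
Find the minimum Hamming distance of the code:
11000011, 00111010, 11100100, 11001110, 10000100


Comparing all pairs, minimum distance: 2
Can detect 1 errors, correct 0 errors

2


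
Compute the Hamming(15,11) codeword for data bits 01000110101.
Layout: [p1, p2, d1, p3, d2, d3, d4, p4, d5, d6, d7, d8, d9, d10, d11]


Parity bits: p1=0, p2=1, p3=1, p4=0

010110000110101


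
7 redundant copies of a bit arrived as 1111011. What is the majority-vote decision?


Ones: 6 out of 7
Threshold: 4

1 (6/7 voted 1)


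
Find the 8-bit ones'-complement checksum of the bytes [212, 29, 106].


Sum = 347 mod 256 = 91
Complement = 164

164


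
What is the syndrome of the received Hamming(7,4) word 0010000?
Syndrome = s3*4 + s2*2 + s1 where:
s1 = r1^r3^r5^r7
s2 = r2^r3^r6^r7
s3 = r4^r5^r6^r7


s1=1, s2=1, s3=0

Syndrome = 3 (error at position 3)


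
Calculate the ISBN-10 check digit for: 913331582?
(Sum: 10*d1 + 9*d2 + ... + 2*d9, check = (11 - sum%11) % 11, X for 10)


Weighted sum: 215
215 mod 11 = 6

Check digit: 5


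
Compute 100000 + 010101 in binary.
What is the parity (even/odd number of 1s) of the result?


100000 = 32
010101 = 21
Sum = 53 = 110101
1s count = 4

even parity (4 ones in 110101)


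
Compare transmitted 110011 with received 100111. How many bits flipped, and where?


XOR: 010100

2 error(s) at position(s): 1, 3


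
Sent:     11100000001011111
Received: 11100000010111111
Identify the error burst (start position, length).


XOR: 00000000011100000

Burst at position 9, length 3


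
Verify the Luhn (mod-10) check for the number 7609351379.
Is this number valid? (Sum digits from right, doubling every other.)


Luhn sum = 50
50 mod 10 = 0

Valid (Luhn sum mod 10 = 0)


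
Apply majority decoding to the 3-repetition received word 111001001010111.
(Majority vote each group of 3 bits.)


Groups: 111, 001, 001, 010, 111
Majority votes: 10001

10001


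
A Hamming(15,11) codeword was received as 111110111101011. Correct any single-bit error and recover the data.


Syndrome = 0: no error detected

Data: 11011101011 (no errors)


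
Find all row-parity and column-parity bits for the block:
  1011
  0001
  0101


Row parities: 110
Column parities: 1111

Row P: 110, Col P: 1111, Corner: 0


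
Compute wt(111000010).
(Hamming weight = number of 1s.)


Counting 1s in 111000010

4


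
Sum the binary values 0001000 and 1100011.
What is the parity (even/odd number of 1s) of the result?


0001000 = 8
1100011 = 99
Sum = 107 = 1101011
1s count = 5

odd parity (5 ones in 1101011)


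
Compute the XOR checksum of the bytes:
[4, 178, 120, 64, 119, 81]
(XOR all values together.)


XOR chain: 4 ^ 178 ^ 120 ^ 64 ^ 119 ^ 81 = 168

168


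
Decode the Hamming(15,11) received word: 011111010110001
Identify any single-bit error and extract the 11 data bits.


Syndrome = 0: no error detected

Data: 11100110001 (no errors)


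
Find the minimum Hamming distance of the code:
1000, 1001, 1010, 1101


Comparing all pairs, minimum distance: 1
Can detect 0 errors, correct 0 errors

1


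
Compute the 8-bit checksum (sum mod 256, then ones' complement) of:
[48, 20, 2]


Sum = 70 mod 256 = 70
Complement = 185

185


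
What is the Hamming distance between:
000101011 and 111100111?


XOR: 111001100
Count of 1s: 5

5


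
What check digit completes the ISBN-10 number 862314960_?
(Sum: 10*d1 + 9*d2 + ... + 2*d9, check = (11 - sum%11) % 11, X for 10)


Weighted sum: 251
251 mod 11 = 9

Check digit: 2


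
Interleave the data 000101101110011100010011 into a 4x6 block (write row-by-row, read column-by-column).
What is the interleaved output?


Matrix:
  000101
  101110
  011100
  010011
Read columns: 010000110110111001011001

010000110110111001011001


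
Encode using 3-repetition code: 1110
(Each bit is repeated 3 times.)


Each bit -> 3 copies

111111111000


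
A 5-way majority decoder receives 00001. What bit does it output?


Ones: 1 out of 5
Threshold: 3

0 (1/5 voted 1)


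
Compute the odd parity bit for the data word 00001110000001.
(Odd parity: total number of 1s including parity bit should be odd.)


Number of 1s in data: 4
Parity bit: 1

1


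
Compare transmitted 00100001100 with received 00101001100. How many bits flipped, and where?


XOR: 00001000000

1 error(s) at position(s): 4


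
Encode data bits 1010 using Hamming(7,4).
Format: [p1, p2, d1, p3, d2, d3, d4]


Parity bits: p1=1, p2=0, p3=1

1011010


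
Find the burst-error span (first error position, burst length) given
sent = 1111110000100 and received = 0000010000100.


XOR: 1111100000000

Burst at position 0, length 5


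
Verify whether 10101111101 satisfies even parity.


Number of 1s: 8

Yes, parity is correct (8 ones)


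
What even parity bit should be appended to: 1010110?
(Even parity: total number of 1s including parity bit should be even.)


Number of 1s in data: 4
Parity bit: 0

0


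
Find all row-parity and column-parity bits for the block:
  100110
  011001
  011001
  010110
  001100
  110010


Row parities: 111101
Column parities: 001110

Row P: 111101, Col P: 001110, Corner: 1


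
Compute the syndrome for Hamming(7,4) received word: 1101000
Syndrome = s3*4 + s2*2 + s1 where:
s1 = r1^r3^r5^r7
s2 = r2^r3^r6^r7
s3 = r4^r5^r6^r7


s1=1, s2=1, s3=1

Syndrome = 7 (error at position 7)


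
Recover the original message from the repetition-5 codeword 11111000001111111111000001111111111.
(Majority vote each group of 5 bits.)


Groups: 11111, 00000, 11111, 11111, 00000, 11111, 11111
Majority votes: 1011011

1011011


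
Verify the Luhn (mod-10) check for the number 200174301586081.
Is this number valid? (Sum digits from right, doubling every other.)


Luhn sum = 43
43 mod 10 = 3

Invalid (Luhn sum mod 10 = 3)


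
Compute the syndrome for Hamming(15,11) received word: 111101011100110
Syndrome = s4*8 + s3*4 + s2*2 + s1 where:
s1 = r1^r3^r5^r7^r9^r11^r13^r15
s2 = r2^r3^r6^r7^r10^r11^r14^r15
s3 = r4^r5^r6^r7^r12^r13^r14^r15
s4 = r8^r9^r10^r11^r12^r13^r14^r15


s1=0, s2=1, s3=0, s4=1

Syndrome = 10 (error at position 10)


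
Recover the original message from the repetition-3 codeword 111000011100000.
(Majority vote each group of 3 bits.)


Groups: 111, 000, 011, 100, 000
Majority votes: 10100

10100


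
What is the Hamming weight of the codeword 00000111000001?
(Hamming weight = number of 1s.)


Counting 1s in 00000111000001

4


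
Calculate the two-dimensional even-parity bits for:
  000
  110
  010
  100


Row parities: 0011
Column parities: 000

Row P: 0011, Col P: 000, Corner: 0


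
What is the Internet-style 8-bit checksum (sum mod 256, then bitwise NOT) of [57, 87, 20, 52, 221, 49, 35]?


Sum = 521 mod 256 = 9
Complement = 246

246


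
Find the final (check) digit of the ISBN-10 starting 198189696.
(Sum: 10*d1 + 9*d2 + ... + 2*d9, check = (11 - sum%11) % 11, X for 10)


Weighted sum: 318
318 mod 11 = 10

Check digit: 1


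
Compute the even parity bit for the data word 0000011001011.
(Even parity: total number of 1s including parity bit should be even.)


Number of 1s in data: 5
Parity bit: 1

1


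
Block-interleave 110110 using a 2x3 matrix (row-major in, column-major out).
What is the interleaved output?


Matrix:
  110
  110
Read columns: 111100

111100


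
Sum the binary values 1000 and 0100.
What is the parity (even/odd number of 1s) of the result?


1000 = 8
0100 = 4
Sum = 12 = 1100
1s count = 2

even parity (2 ones in 1100)


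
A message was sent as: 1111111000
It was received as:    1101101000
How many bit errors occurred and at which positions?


XOR: 0010010000

2 error(s) at position(s): 2, 5


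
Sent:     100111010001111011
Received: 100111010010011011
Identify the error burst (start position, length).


XOR: 000000000011100000

Burst at position 10, length 3


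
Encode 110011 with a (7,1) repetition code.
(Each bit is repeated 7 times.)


Each bit -> 7 copies

111111111111110000000000000011111111111111


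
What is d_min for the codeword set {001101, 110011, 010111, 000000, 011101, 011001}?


Comparing all pairs, minimum distance: 1
Can detect 0 errors, correct 0 errors

1


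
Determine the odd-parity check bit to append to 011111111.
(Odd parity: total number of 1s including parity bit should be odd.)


Number of 1s in data: 8
Parity bit: 1

1


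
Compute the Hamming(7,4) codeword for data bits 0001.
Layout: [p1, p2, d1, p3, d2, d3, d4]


Parity bits: p1=1, p2=1, p3=1

1101001


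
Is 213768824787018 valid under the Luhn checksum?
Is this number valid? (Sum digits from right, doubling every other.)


Luhn sum = 69
69 mod 10 = 9

Invalid (Luhn sum mod 10 = 9)


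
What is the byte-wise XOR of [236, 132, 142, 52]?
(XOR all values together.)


XOR chain: 236 ^ 132 ^ 142 ^ 52 = 210

210


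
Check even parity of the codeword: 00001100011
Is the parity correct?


Number of 1s: 4

Yes, parity is correct (4 ones)


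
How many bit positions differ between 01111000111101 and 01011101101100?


XOR: 00100101010001
Count of 1s: 5

5


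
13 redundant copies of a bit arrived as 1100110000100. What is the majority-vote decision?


Ones: 5 out of 13
Threshold: 7

0 (5/13 voted 1)


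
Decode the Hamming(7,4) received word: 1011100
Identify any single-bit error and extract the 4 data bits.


Syndrome = 3: error at position 3

Data: 0100 (corrected bit 3)


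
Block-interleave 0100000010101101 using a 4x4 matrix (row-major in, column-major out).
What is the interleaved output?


Matrix:
  0100
  0000
  1010
  1101
Read columns: 0011100100100001

0011100100100001


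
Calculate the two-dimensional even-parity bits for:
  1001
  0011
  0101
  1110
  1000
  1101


Row parities: 000111
Column parities: 0100

Row P: 000111, Col P: 0100, Corner: 1


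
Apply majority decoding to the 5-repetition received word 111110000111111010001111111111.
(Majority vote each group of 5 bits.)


Groups: 11111, 00001, 11111, 01000, 11111, 11111
Majority votes: 101011

101011


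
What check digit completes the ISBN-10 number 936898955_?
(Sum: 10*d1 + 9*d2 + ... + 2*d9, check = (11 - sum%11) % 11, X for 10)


Weighted sum: 376
376 mod 11 = 2

Check digit: 9


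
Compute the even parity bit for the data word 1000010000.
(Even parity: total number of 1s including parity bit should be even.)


Number of 1s in data: 2
Parity bit: 0

0


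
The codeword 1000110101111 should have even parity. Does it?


Number of 1s: 8

Yes, parity is correct (8 ones)


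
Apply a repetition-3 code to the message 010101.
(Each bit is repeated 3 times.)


Each bit -> 3 copies

000111000111000111


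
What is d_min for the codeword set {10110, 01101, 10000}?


Comparing all pairs, minimum distance: 2
Can detect 1 errors, correct 0 errors

2


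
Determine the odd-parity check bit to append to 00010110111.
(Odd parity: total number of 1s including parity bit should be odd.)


Number of 1s in data: 6
Parity bit: 1

1


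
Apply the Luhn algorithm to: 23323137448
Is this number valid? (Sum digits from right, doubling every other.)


Luhn sum = 48
48 mod 10 = 8

Invalid (Luhn sum mod 10 = 8)


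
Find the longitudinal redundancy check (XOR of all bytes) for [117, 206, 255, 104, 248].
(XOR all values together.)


XOR chain: 117 ^ 206 ^ 255 ^ 104 ^ 248 = 212

212


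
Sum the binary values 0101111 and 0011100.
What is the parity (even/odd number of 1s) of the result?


0101111 = 47
0011100 = 28
Sum = 75 = 1001011
1s count = 4

even parity (4 ones in 1001011)


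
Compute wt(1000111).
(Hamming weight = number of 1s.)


Counting 1s in 1000111

4


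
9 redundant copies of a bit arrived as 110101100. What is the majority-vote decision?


Ones: 5 out of 9
Threshold: 5

1 (5/9 voted 1)


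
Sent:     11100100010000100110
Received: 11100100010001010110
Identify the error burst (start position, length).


XOR: 00000000000001110000

Burst at position 13, length 3


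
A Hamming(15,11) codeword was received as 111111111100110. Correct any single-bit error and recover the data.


Syndrome = 8: error at position 8

Data: 11111100110 (corrected bit 8)


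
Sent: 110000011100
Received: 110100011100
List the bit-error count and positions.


XOR: 000100000000

1 error(s) at position(s): 3


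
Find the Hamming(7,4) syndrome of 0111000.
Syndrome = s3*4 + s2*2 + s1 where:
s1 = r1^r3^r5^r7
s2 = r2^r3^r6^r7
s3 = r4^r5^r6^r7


s1=1, s2=0, s3=1

Syndrome = 5 (error at position 5)


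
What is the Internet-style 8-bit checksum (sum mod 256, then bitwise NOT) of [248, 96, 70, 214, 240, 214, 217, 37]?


Sum = 1336 mod 256 = 56
Complement = 199

199


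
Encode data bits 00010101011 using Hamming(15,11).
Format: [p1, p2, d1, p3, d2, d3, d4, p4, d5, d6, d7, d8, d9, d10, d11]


Parity bits: p1=0, p2=0, p3=0, p4=0

000000100101011


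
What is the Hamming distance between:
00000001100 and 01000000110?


XOR: 01000001010
Count of 1s: 3

3


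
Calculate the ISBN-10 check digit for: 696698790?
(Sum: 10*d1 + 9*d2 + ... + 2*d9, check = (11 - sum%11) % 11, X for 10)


Weighted sum: 380
380 mod 11 = 6

Check digit: 5


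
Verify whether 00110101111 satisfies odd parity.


Number of 1s: 7

Yes, parity is correct (7 ones)


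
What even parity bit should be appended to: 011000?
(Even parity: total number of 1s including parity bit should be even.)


Number of 1s in data: 2
Parity bit: 0

0


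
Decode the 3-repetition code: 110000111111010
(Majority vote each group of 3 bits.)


Groups: 110, 000, 111, 111, 010
Majority votes: 10110

10110


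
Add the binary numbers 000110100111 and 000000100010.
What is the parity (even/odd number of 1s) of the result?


000110100111 = 423
000000100010 = 34
Sum = 457 = 111001001
1s count = 5

odd parity (5 ones in 111001001)


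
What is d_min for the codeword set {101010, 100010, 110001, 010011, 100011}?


Comparing all pairs, minimum distance: 1
Can detect 0 errors, correct 0 errors

1


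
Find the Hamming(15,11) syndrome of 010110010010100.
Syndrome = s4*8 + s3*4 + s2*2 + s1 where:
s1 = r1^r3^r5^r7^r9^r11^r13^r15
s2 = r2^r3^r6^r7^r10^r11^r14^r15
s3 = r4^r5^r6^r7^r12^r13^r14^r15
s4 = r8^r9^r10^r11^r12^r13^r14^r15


s1=1, s2=0, s3=1, s4=1

Syndrome = 13 (error at position 13)


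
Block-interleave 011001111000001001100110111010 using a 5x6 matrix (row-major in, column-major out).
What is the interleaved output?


Matrix:
  011001
  111000
  001001
  100110
  111010
Read columns: 010111100111101000100001110100

010111100111101000100001110100


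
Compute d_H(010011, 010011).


XOR: 000000
Count of 1s: 0

0


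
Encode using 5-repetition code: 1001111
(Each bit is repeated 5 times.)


Each bit -> 5 copies

11111000000000011111111111111111111


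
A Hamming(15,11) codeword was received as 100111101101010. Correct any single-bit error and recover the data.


Syndrome = 0: no error detected

Data: 01111101010 (no errors)


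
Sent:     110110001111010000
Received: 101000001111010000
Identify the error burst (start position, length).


XOR: 011110000000000000

Burst at position 1, length 4


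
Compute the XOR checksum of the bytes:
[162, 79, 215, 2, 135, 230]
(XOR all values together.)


XOR chain: 162 ^ 79 ^ 215 ^ 2 ^ 135 ^ 230 = 89

89


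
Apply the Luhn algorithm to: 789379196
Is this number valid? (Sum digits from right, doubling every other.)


Luhn sum = 61
61 mod 10 = 1

Invalid (Luhn sum mod 10 = 1)


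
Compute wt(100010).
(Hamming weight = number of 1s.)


Counting 1s in 100010

2


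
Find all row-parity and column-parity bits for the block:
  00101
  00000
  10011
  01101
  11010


Row parities: 00111
Column parities: 00001

Row P: 00111, Col P: 00001, Corner: 1


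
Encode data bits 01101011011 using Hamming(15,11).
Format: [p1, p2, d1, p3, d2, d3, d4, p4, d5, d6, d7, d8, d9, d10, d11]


Parity bits: p1=0, p2=0, p3=1, p4=1

000111011011011


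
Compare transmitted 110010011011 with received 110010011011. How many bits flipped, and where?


XOR: 000000000000

0 errors (received matches sent)


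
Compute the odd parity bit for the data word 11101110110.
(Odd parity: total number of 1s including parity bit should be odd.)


Number of 1s in data: 8
Parity bit: 1

1


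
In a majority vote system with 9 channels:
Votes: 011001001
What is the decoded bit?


Ones: 4 out of 9
Threshold: 5

0 (4/9 voted 1)


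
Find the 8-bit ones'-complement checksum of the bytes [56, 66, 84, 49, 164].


Sum = 419 mod 256 = 163
Complement = 92

92


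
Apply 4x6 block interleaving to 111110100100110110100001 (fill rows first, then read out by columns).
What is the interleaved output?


Matrix:
  111110
  100100
  110110
  100001
Read columns: 111110101000111010100001

111110101000111010100001


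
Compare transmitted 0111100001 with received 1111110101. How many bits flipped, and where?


XOR: 1000010100

3 error(s) at position(s): 0, 5, 7


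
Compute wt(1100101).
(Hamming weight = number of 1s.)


Counting 1s in 1100101

4


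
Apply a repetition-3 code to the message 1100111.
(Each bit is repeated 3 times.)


Each bit -> 3 copies

111111000000111111111


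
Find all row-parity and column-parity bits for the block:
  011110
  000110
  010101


Row parities: 001
Column parities: 001101

Row P: 001, Col P: 001101, Corner: 1


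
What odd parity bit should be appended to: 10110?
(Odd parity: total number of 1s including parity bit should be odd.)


Number of 1s in data: 3
Parity bit: 0

0


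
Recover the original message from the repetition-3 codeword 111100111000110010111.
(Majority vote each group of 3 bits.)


Groups: 111, 100, 111, 000, 110, 010, 111
Majority votes: 1010101

1010101


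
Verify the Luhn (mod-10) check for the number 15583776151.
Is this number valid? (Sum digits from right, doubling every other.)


Luhn sum = 35
35 mod 10 = 5

Invalid (Luhn sum mod 10 = 5)


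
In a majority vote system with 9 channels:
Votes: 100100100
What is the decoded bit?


Ones: 3 out of 9
Threshold: 5

0 (3/9 voted 1)


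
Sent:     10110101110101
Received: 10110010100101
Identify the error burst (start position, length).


XOR: 00000111010000

Burst at position 5, length 5


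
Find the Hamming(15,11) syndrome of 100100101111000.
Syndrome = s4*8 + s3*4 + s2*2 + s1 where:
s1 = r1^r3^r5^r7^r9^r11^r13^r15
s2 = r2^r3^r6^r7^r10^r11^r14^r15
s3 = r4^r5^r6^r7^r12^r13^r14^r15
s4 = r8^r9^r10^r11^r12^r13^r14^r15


s1=0, s2=1, s3=1, s4=0

Syndrome = 6 (error at position 6)


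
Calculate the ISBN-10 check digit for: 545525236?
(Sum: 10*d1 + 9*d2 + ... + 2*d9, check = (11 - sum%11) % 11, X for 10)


Weighted sum: 227
227 mod 11 = 7

Check digit: 4


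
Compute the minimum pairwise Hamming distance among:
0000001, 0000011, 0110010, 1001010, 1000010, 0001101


Comparing all pairs, minimum distance: 1
Can detect 0 errors, correct 0 errors

1


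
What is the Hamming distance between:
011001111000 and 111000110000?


XOR: 100001001000
Count of 1s: 3

3


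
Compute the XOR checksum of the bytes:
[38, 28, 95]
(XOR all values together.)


XOR chain: 38 ^ 28 ^ 95 = 101

101


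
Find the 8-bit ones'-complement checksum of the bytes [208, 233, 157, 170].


Sum = 768 mod 256 = 0
Complement = 255

255


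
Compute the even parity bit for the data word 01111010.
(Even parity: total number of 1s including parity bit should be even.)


Number of 1s in data: 5
Parity bit: 1

1


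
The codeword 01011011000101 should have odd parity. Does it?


Number of 1s: 7

Yes, parity is correct (7 ones)


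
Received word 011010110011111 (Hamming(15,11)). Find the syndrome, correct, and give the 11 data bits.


Syndrome = 0: no error detected

Data: 11010011111 (no errors)


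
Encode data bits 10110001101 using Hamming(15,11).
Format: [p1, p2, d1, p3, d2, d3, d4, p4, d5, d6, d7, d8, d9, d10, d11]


Parity bits: p1=0, p2=0, p3=1, p4=1

001101110001101


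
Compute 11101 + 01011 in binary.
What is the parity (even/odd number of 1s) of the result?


11101 = 29
01011 = 11
Sum = 40 = 101000
1s count = 2

even parity (2 ones in 101000)


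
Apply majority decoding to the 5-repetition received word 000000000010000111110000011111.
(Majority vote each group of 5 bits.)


Groups: 00000, 00000, 10000, 11111, 00000, 11111
Majority votes: 000101

000101


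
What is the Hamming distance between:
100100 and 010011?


XOR: 110111
Count of 1s: 5

5


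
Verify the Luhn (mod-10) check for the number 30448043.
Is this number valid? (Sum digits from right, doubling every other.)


Luhn sum = 36
36 mod 10 = 6

Invalid (Luhn sum mod 10 = 6)


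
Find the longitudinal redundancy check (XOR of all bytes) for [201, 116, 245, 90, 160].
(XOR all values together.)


XOR chain: 201 ^ 116 ^ 245 ^ 90 ^ 160 = 178

178


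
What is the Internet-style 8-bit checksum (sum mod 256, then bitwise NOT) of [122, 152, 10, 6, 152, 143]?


Sum = 585 mod 256 = 73
Complement = 182

182


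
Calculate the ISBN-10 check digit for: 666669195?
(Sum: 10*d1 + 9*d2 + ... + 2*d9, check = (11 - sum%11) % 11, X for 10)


Weighted sum: 326
326 mod 11 = 7

Check digit: 4


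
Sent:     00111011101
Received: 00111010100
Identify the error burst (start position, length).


XOR: 00000001001

Burst at position 7, length 4


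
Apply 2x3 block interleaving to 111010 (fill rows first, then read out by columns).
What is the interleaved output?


Matrix:
  111
  010
Read columns: 101110

101110


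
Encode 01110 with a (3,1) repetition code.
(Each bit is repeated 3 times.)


Each bit -> 3 copies

000111111111000


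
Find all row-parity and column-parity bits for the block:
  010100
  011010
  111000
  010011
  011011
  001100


Row parities: 011100
Column parities: 110010

Row P: 011100, Col P: 110010, Corner: 1
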